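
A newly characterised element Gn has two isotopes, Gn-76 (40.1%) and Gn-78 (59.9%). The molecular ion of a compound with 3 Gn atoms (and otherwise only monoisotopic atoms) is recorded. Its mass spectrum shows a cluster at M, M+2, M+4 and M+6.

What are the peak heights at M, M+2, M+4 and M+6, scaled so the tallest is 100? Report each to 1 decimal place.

The 3 Gn atoms are independent, so intensities follow the terms of (0.401 + 0.599)^3.
P(M) = 0.401^3 = 0.064481
P(M+2) = 3 × 0.401^2 × 0.599^1 = 0.288959
P(M+4) = 3 × 0.401^1 × 0.599^2 = 0.431638
P(M+6) = 0.599^3 = 0.214922
The M+4 peak is largest (0.431638); scaling to 100 gives 14.9 : 66.9 : 100.0 : 49.8.

14.9 : 66.9 : 100.0 : 49.8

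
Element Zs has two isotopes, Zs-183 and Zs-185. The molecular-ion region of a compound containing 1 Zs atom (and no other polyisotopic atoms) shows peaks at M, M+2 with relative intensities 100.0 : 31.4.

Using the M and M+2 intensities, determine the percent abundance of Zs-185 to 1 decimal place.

23.9%

Let p = fractional abundance of Zs-183. I(M+2)/I(M) = [C(1,1)·p^0·(1−p)] / p^1 = 1·(1−p)/p = 31.4/100.0 = 0.3140
(1−p)/p = 0.3140/1 = 0.3140  ⇒  p = 1/(1 + 0.3140) = 0.7610
Zs-183: 76.1%, Zs-185: 23.9%.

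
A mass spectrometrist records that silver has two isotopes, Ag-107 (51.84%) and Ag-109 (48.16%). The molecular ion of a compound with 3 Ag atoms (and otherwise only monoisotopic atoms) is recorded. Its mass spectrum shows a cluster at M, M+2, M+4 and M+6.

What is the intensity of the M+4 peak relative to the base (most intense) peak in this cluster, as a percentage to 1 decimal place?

92.9%

Binomial terms of (0.5184 + 0.4816)^3: M 0.1393, M+2 0.3883, M+4 0.3607, M+6 0.1117 → M+2 is the base peak.
P(M+2) = C(3,1) × 0.5184^2 × 0.4816^1 = 3 × 0.26873856 × 0.4816 = 0.388273 (base)
P(M+4) = C(3,2) × 0.5184^1 × 0.4816^2 = 3 × 0.5184 × 0.23193856 = 0.360711
Relative intensity = 0.360711 / 0.388273 × 100 = 92.9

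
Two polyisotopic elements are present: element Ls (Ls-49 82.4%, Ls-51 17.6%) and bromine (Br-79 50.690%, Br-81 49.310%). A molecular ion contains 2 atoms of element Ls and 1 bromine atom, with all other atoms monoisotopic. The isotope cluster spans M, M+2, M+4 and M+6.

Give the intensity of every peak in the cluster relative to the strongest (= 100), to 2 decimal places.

71.43 : 100.00 : 32.94 : 3.17

Element Ls pattern (n=2): 0.678976 : 0.290048 : 0.030976
Bromine pattern (n=1): 0.5069 : 0.4931
Convolve the two distributions (both contribute in 2-u steps):
  M: 0.678976×0.5069 = 0.344173
  M+2: 0.678976×0.4931 + 0.290048×0.5069 = 0.481828
  M+4: 0.290048×0.4931 + 0.030976×0.5069 = 0.158724
  M+6: 0.030976×0.4931 = 0.015274
Scale to base peak (0.481828) = 100: 71.43 : 100.00 : 32.94 : 3.17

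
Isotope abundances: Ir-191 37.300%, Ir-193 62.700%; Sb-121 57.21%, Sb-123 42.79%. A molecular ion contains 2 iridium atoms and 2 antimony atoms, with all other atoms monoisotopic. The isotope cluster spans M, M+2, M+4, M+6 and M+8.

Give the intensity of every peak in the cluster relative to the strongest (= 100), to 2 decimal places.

11.88 : 57.73 : 100.00 : 72.59 : 18.79

Iridium pattern (n=2): 0.139129 : 0.467742 : 0.393129
Antimony pattern (n=2): 0.32729841 : 0.48960318 : 0.18309841
Convolve the two distributions (both contribute in 2-u steps):
  M: 0.139129×0.32729841 = 0.045537
  M+2: 0.139129×0.48960318 + 0.467742×0.32729841 = 0.221209
  M+4: 0.139129×0.18309841 + 0.467742×0.48960318 + 0.393129×0.32729841 = 0.383153
  M+6: 0.467742×0.18309841 + 0.393129×0.48960318 = 0.278120
  M+8: 0.393129×0.18309841 = 0.071981
Scale to base peak (0.383153) = 100: 11.88 : 57.73 : 100.00 : 72.59 : 18.79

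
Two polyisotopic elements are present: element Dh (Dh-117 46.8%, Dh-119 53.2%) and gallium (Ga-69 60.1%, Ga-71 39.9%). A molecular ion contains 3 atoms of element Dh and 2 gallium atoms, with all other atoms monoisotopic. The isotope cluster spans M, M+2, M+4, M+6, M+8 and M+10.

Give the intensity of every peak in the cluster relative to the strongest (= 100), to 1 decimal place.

Element Dh pattern (n=3): 0.10250323 : 0.3495623 : 0.3973657 : 0.15056877
Gallium pattern (n=2): 0.361201 : 0.479598 : 0.159201
Convolve the two distributions (both contribute in 2-u steps):
  M: 0.10250323×0.361201 = 0.037024
  M+2: 0.10250323×0.479598 + 0.3495623×0.361201 = 0.175423
  M+4: 0.10250323×0.159201 + 0.3495623×0.479598 + 0.3973657×0.361201 = 0.327497
  M+6: 0.3495623×0.159201 + 0.3973657×0.479598 + 0.15056877×0.361201 = 0.300612
  M+8: 0.3973657×0.159201 + 0.15056877×0.479598 = 0.135473
  M+10: 0.15056877×0.159201 = 0.023971
Scale to base peak (0.327497) = 100: 11.3 : 53.6 : 100.0 : 91.8 : 41.4 : 7.3

11.3 : 53.6 : 100.0 : 91.8 : 41.4 : 7.3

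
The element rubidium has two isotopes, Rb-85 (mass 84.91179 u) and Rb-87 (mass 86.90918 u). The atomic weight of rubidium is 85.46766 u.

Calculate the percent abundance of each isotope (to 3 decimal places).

Rb-85: 72.170%, Rb-87: 27.830%

Let x be the fractional abundance of Rb-85; then Rb-87 has abundance 1 − x.
84.91179·x + 86.90918·(1 − x) = 85.46766
(84.91179 − 86.90918)·x = 85.46766 − 86.90918
x = -1.44152 / -1.99739 = 0.72170 → 72.170% Rb-85, 27.830% Rb-87.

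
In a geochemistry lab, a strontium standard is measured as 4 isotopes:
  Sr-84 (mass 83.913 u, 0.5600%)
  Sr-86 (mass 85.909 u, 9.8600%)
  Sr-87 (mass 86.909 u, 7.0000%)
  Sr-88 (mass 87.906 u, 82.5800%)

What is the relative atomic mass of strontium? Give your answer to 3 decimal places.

87.617 u

Average mass = Σ (abundance × isotope mass) = 0.005600 × 83.913 + 0.098600 × 85.909 + 0.070000 × 86.909 + 0.825800 × 87.906
= 0.4699 + 8.4706 + 6.0836 + 72.5928 = 87.6169 u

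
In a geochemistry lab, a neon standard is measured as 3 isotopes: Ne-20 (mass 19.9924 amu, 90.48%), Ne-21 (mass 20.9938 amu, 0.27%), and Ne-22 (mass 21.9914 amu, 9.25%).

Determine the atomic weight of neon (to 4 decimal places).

Weight each isotope mass by its fractional abundance: 0.9048 × 19.9924 + 0.0027 × 20.9938 + 0.0925 × 21.9914
= 18.08912 + 0.05668 + 2.03420 = 20.18000 amu

20.1800 amu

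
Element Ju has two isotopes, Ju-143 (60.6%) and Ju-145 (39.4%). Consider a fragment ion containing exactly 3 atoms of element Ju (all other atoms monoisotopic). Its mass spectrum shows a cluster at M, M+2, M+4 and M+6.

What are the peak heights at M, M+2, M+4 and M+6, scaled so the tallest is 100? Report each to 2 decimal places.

Each Ju atom is independently Ju-143 (p = 0.606) or Ju-145 (q = 0.394); the cluster is the binomial expansion (p + q)^3.
P(M) = 0.606^3 = 0.222545
P(M+2) = 3 × 0.606^2 × 0.394^1 = 0.434073
P(M+4) = 3 × 0.606^1 × 0.394^2 = 0.282219
P(M+6) = 0.394^3 = 0.061163
The M+2 peak is largest (0.434073); scaling to 100 gives 51.27 : 100.00 : 65.02 : 14.09.

51.27 : 100.00 : 65.02 : 14.09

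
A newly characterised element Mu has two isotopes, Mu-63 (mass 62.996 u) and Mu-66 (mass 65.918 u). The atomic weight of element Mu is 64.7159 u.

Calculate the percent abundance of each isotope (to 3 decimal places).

With x = fraction of Mu-63 (so Mu-66 is 1 − x):
62.996·x + 65.918·(1 − x) = 64.7159
(62.996 − 65.918)·x = 64.7159 − 65.918
x = -1.2021 / -2.922 = 0.41140 → 41.140% Mu-63, 58.860% Mu-66.

Mu-63: 41.140%, Mu-66: 58.860%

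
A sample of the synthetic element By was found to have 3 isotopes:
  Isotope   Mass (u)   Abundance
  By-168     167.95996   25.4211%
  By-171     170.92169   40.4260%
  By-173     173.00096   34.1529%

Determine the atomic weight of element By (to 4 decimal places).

170.8789 u

The abundance-weighted mean is 0.254211 × 167.95996 + 0.404260 × 170.92169 + 0.341529 × 173.00096
= 42.697269 + 69.096802 + 59.084845 = 170.878916 u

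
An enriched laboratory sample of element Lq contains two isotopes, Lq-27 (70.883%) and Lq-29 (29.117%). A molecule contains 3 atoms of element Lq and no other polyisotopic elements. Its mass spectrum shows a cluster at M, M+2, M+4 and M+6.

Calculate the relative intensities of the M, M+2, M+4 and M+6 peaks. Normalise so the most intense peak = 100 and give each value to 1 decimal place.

Each Lq atom is independently Lq-27 (p = 0.70883) or Lq-29 (q = 0.29117); the cluster is the binomial expansion (p + q)^3.
P(M) = 0.70883^3 = 0.356145
P(M+2) = 3 × 0.70883^2 × 0.29117^1 = 0.438886
P(M+4) = 3 × 0.70883^1 × 0.29117^2 = 0.180284
P(M+6) = 0.29117^3 = 0.024685
The M+2 peak is largest (0.438886); scaling to 100 gives 81.1 : 100.0 : 41.1 : 5.6.

81.1 : 100.0 : 41.1 : 5.6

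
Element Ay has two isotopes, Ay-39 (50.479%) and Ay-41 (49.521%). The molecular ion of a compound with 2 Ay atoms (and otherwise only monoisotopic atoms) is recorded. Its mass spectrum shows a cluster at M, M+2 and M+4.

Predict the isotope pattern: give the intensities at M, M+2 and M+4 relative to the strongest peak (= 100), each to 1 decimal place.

The 2 Ay atoms are independent, so intensities follow the terms of (0.50479 + 0.49521)^2.
P(M) = 0.50479^2 = 0.254813
P(M+2) = 2 × 0.50479^1 × 0.49521^1 = 0.499954
P(M+4) = 0.49521^2 = 0.245233
The M+2 peak is largest (0.499954); scaling to 100 gives 51.0 : 100.0 : 49.1.

51.0 : 100.0 : 49.1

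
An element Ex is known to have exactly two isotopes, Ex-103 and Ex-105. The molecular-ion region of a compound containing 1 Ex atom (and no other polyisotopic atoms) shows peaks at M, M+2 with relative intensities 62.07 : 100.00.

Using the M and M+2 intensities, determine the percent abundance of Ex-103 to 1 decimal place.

If p is the fraction of Ex that is Ex-103, then I(M+2)/I(M) = [C(1,1)·p^0·(1−p)] / p^1 = 1·(1−p)/p = 100.00/62.07 = 1.6111
(1−p)/p = 1.6111/1 = 1.6111  ⇒  p = 1/(1 + 1.6111) = 0.3830
Ex-103: 38.3%, Ex-105: 61.7%.

38.3%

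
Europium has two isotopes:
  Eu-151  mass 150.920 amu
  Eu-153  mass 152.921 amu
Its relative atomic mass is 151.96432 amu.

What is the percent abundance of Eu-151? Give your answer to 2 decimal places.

Writing the weighted mean with unknown fraction x of Eu-151:
150.920·x + 152.921·(1 − x) = 151.96432
(150.920 − 152.921)·x = 151.96432 − 152.921
x = -0.95668 / -2.001 = 0.47810 → 47.81% Eu-151, 52.19% Eu-153.

47.81%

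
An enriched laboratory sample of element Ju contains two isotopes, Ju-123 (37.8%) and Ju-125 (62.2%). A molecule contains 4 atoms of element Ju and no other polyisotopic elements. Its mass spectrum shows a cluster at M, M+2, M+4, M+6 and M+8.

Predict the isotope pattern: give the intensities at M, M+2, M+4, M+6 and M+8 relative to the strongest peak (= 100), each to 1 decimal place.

5.6 : 36.9 : 91.2 : 100.0 : 41.1

Expanding (0.378 + 0.622)^4:
P(M) = 0.378^4 = 0.020416
P(M+2) = 4 × 0.378^3 × 0.622^1 = 0.134377
P(M+4) = 6 × 0.378^2 × 0.622^2 = 0.331677
P(M+6) = 4 × 0.378^1 × 0.622^3 = 0.363850
P(M+8) = 0.622^4 = 0.149679
The M+6 peak is largest (0.363850); scaling to 100 gives 5.6 : 36.9 : 91.2 : 100.0 : 41.1.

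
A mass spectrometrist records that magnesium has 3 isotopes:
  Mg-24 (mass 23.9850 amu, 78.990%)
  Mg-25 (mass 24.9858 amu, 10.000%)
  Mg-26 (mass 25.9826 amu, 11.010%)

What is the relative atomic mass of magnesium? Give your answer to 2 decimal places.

Weight each isotope mass by its fractional abundance: 0.78990 × 23.9850 + 0.10000 × 24.9858 + 0.11010 × 25.9826
= 18.94575 + 2.49858 + 2.86068 = 24.30501 amu

24.31 amu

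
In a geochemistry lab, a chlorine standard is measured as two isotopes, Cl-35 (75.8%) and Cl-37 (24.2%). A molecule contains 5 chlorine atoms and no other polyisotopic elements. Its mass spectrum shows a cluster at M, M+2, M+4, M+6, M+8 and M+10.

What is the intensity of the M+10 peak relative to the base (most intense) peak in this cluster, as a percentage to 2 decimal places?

Binomial terms of (0.758 + 0.242)^5: M 0.2502, M+2 0.3994, M+4 0.2551, M+6 0.0814, M+8 0.0130, M+10 0.0008 → M+2 is the base peak.
P(M+2) = C(5,1) × 0.758^4 × 0.242^1 = 5 × 0.33012379 × 0.2420 = 0.399450 (base)
P(M+10) = C(5,5) × 0.758^0 × 0.242^5 = 1 × 1.0000 × 0.00083 = 0.000830
Relative intensity = 0.000830 / 0.399450 × 100 = 0.21

0.21%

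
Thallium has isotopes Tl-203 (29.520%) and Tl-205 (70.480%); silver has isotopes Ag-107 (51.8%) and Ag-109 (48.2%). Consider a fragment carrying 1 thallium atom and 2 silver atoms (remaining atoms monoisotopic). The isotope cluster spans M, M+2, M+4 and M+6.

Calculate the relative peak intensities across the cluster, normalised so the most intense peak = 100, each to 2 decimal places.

Thallium pattern (n=1): 0.2952 : 0.7048
Silver pattern (n=2): 0.268324 : 0.499352 : 0.232324
Convolve the two distributions (both contribute in 2-u steps):
  M: 0.2952×0.268324 = 0.079209
  M+2: 0.2952×0.499352 + 0.7048×0.268324 = 0.336523
  M+4: 0.2952×0.232324 + 0.7048×0.499352 = 0.420525
  M+6: 0.7048×0.232324 = 0.163742
Scale to base peak (0.420525) = 100: 18.84 : 80.02 : 100.00 : 38.94

18.84 : 80.02 : 100.00 : 38.94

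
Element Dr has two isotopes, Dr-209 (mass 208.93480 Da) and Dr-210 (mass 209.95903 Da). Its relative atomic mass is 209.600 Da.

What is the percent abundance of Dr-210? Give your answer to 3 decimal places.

Let x be the fractional abundance of Dr-209; then Dr-210 has abundance 1 − x.
208.93480·x + 209.95903·(1 − x) = 209.600
(208.93480 − 209.95903)·x = 209.600 − 209.95903
x = -0.35903 / -1.02423 = 0.35054 → 35.054% Dr-209, 64.946% Dr-210.

64.946%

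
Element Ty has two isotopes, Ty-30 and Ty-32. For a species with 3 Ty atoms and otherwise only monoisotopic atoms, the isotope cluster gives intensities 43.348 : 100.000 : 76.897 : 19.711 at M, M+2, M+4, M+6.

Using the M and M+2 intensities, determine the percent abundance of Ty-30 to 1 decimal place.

Let p = fractional abundance of Ty-30. I(M+2)/I(M) = [C(3,1)·p^2·(1−p)] / p^3 = 3·(1−p)/p = 100.000/43.348 = 2.3069
(1−p)/p = 2.3069/3 = 0.7690  ⇒  p = 1/(1 + 0.7690) = 0.5653
Ty-30: 56.5%, Ty-32: 43.5%.

56.5%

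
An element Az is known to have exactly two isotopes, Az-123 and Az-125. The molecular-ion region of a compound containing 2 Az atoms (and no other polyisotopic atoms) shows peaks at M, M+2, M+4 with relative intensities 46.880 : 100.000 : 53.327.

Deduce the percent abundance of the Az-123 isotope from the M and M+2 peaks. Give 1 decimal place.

48.4%

If p is the fraction of Az that is Az-123, then I(M+2)/I(M) = [C(2,1)·p^1·(1−p)] / p^2 = 2·(1−p)/p = 100.000/46.880 = 2.1331
(1−p)/p = 2.1331/2 = 1.0666  ⇒  p = 1/(1 + 1.0666) = 0.4839
Az-123: 48.4%, Az-125: 51.6%.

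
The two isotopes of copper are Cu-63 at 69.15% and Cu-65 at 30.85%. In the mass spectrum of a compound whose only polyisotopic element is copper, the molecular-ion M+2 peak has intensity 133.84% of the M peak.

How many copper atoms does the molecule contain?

With n Cu atoms, P(M+2)/P(M) = C(n,1)·p^(n−1)q / p^n = n·q/p = n · 0.3085/0.6915.
n = 1.3384 × 0.6915/0.3085 = 3.00 ≈ 3

3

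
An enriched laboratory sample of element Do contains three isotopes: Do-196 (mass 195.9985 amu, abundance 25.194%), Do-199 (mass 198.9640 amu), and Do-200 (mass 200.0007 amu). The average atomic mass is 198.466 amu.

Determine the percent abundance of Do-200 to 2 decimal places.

24.03%

The remaining 74.806% is split between Do-199 (fraction x) and Do-200 (fraction 0.74806 − x).
Substituting: 198.9640x + 200.0007(0.74806 − x) = 149.08613791
(198.9640 − 200.0007)x = -0.526385732  ⇒  x = 0.50775, y = 0.24031
Do-199: 50.78%, Do-200: 24.03%.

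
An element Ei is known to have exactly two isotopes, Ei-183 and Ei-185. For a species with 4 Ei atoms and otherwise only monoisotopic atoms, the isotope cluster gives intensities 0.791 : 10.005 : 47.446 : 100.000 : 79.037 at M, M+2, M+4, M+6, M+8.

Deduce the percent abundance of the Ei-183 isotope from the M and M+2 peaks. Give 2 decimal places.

24.03%

Write p for the Ei-183 fraction. I(M+2)/I(M) = [C(4,1)·p^3·(1−p)] / p^4 = 4·(1−p)/p = 10.005/0.791 = 12.6485
(1−p)/p = 12.6485/4 = 3.1621  ⇒  p = 1/(1 + 3.1621) = 0.2403
Ei-183: 24.03%, Ei-185: 75.97%.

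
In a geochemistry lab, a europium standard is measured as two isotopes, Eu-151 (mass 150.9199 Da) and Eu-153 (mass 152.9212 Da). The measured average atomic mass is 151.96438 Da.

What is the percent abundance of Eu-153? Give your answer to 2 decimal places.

52.19%

Writing the weighted mean with unknown fraction x of Eu-151:
150.9199·x + 152.9212·(1 − x) = 151.96438
(150.9199 − 152.9212)·x = 151.96438 − 152.9212
x = -0.95682 / -2.0013 = 0.47810 → 47.81% Eu-151, 52.19% Eu-153.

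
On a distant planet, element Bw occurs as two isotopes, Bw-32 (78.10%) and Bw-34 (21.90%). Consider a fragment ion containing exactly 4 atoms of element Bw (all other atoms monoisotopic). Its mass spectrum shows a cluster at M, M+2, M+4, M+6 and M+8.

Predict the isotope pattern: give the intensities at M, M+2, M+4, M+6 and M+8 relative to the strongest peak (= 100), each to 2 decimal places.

Expanding (0.7810 + 0.2190)^4:
P(M) = 0.7810^4 = 0.372052
P(M+2) = 4 × 0.7810^3 × 0.2190^1 = 0.417308
P(M+4) = 6 × 0.7810^2 × 0.2190^2 = 0.175526
P(M+6) = 4 × 0.7810^1 × 0.2190^3 = 0.032813
P(M+8) = 0.2190^4 = 0.002300
The M+2 peak is largest (0.417308); scaling to 100 gives 89.16 : 100.00 : 42.06 : 7.86 : 0.55.

89.16 : 100.00 : 42.06 : 7.86 : 0.55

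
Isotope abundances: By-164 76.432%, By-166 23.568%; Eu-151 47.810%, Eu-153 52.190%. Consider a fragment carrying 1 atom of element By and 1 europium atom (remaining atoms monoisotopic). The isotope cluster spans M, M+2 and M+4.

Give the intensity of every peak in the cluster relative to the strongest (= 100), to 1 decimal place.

Element By pattern (n=1): 0.76432 : 0.23568
Europium pattern (n=1): 0.4781 : 0.5219
Convolve the two distributions (both contribute in 2-u steps):
  M: 0.76432×0.4781 = 0.365421
  M+2: 0.76432×0.5219 + 0.23568×0.4781 = 0.511577
  M+4: 0.23568×0.5219 = 0.123001
Scale to base peak (0.511577) = 100: 71.4 : 100.0 : 24.0

71.4 : 100.0 : 24.0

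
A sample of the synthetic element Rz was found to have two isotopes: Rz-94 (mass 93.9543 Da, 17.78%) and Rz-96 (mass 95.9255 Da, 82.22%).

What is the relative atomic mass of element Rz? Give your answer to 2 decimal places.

95.58 Da

Weight each isotope mass by its fractional abundance: 0.1778 × 93.9543 + 0.8222 × 95.9255
= 16.70507 + 78.86995 = 95.57502 Da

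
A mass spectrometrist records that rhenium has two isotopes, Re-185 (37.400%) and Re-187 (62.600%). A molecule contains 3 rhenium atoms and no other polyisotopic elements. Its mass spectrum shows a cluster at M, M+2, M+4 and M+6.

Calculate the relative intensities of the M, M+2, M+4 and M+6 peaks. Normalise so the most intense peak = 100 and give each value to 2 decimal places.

11.90 : 59.74 : 100.00 : 55.79

Each Re atom is independently Re-185 (p = 0.37400) or Re-187 (q = 0.62600); the cluster is the binomial expansion (p + q)^3.
P(M) = 0.37400^3 = 0.052314
P(M+2) = 3 × 0.37400^2 × 0.62600^1 = 0.262687
P(M+4) = 3 × 0.37400^1 × 0.62600^2 = 0.439685
P(M+6) = 0.62600^3 = 0.245314
The M+4 peak is largest (0.439685); scaling to 100 gives 11.90 : 59.74 : 100.00 : 55.79.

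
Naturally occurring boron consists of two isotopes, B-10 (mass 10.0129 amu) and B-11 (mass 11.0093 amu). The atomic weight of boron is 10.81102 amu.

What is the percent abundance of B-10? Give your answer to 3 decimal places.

Let x be the fractional abundance of B-10; then B-11 has abundance 1 − x.
10.0129·x + 11.0093·(1 − x) = 10.81102
(10.0129 − 11.0093)·x = 10.81102 − 11.0093
x = -0.19828 / -0.9964 = 0.19900 → 19.900% B-10, 80.100% B-11.

19.900%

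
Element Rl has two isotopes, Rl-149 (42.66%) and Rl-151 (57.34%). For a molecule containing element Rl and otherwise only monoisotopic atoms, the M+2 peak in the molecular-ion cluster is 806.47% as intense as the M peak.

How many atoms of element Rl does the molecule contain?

The M+2/M ratio from n Rl atoms is n · q/p = n · 0.5734/0.4266.
n = 8.0647 × 0.4266/0.5734 = 6.00 ≈ 6

6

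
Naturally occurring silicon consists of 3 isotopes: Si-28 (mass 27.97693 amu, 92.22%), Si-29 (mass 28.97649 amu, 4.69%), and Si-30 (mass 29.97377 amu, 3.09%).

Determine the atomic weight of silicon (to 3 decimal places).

Weight each isotope mass by its fractional abundance: 0.9222 × 27.97693 + 0.0469 × 28.97649 + 0.0309 × 29.97377
= 25.800325 + 1.358997 + 0.926189 = 28.085511 amu

28.086 amu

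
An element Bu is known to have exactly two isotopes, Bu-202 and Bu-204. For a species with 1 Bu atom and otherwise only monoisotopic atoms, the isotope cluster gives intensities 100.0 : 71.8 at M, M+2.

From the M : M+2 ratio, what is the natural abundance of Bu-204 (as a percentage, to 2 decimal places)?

41.79%

Let p = fractional abundance of Bu-202. I(M+2)/I(M) = [C(1,1)·p^0·(1−p)] / p^1 = 1·(1−p)/p = 71.8/100.0 = 0.7180
(1−p)/p = 0.7180/1 = 0.7180  ⇒  p = 1/(1 + 0.7180) = 0.5821
Bu-202: 58.21%, Bu-204: 41.79%.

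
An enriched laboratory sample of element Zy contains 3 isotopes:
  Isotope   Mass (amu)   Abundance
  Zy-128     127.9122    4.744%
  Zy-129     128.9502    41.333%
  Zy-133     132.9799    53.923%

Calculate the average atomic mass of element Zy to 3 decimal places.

131.074 amu

Average mass = Σ (abundance × isotope mass) = 0.04744 × 127.9122 + 0.41333 × 128.9502 + 0.53923 × 132.9799
= 6.06815 + 53.29899 + 71.70675 = 131.07389 amu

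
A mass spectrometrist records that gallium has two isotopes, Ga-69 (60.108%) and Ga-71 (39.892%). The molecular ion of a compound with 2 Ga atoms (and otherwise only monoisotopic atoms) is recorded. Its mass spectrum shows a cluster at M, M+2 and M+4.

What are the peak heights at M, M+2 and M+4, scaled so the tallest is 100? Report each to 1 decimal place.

Expanding (0.60108 + 0.39892)^2:
P(M) = 0.60108^2 = 0.361297
P(M+2) = 2 × 0.60108^1 × 0.39892^1 = 0.479566
P(M+4) = 0.39892^2 = 0.159137
The M+2 peak is largest (0.479566); scaling to 100 gives 75.3 : 100.0 : 33.2.

75.3 : 100.0 : 33.2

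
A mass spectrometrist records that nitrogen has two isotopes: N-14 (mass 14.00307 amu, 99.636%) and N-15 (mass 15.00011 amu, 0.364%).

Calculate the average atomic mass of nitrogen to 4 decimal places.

14.0067 amu

Average mass = Σ (abundance × isotope mass) = 0.99636 × 14.00307 + 0.00364 × 15.00011
= 13.952099 + 0.054600 = 14.006699 amu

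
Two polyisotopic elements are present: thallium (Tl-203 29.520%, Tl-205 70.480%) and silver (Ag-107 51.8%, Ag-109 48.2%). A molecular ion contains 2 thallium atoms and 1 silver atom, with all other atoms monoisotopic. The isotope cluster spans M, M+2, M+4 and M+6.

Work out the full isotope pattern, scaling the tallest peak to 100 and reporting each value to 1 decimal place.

Thallium pattern (n=2): 0.08714304 : 0.41611392 : 0.49674304
Silver pattern (n=1): 0.5180 : 0.4820
Convolve the two distributions (both contribute in 2-u steps):
  M: 0.08714304×0.5180 = 0.045140
  M+2: 0.08714304×0.4820 + 0.41611392×0.5180 = 0.257550
  M+4: 0.41611392×0.4820 + 0.49674304×0.5180 = 0.457880
  M+6: 0.49674304×0.4820 = 0.239430
Scale to base peak (0.457880) = 100: 9.9 : 56.2 : 100.0 : 52.3

9.9 : 56.2 : 100.0 : 52.3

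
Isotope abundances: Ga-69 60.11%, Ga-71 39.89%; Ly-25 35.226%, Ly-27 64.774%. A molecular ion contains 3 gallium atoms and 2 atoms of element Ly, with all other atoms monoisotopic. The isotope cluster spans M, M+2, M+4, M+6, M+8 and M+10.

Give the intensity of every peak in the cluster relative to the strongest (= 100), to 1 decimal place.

8.3 : 47.1 : 100.0 : 98.8 : 46.1 : 8.2

Gallium pattern (n=3): 0.21719018 : 0.43239309 : 0.28694328 : 0.06347345
Element Ly pattern (n=2): 0.12408711 : 0.45634578 : 0.41956711
Convolve the two distributions (both contribute in 2-u steps):
  M: 0.21719018×0.12408711 = 0.026951
  M+2: 0.21719018×0.45634578 + 0.43239309×0.12408711 = 0.152768
  M+4: 0.21719018×0.41956711 + 0.43239309×0.45634578 + 0.28694328×0.12408711 = 0.324053
  M+6: 0.43239309×0.41956711 + 0.28694328×0.45634578 + 0.06347345×0.12408711 = 0.320240
  M+8: 0.28694328×0.41956711 + 0.06347345×0.45634578 = 0.149358
  M+10: 0.06347345×0.41956711 = 0.026631
Scale to base peak (0.324053) = 100: 8.3 : 47.1 : 100.0 : 98.8 : 46.1 : 8.2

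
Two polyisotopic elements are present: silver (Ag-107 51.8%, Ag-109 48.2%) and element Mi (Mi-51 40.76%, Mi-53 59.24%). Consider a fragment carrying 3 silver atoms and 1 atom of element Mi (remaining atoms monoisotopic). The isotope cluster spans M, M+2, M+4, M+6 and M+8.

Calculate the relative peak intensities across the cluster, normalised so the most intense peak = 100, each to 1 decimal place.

Silver pattern (n=3): 0.13899183 : 0.3879965 : 0.3610315 : 0.11198017
Element Mi pattern (n=1): 0.4076 : 0.5924
Convolve the two distributions (both contribute in 2-u steps):
  M: 0.13899183×0.4076 = 0.056653
  M+2: 0.13899183×0.5924 + 0.3879965×0.4076 = 0.240486
  M+4: 0.3879965×0.5924 + 0.3610315×0.4076 = 0.377006
  M+6: 0.3610315×0.5924 + 0.11198017×0.4076 = 0.259518
  M+8: 0.11198017×0.5924 = 0.066337
Scale to base peak (0.377006) = 100: 15.0 : 63.8 : 100.0 : 68.8 : 17.6

15.0 : 63.8 : 100.0 : 68.8 : 17.6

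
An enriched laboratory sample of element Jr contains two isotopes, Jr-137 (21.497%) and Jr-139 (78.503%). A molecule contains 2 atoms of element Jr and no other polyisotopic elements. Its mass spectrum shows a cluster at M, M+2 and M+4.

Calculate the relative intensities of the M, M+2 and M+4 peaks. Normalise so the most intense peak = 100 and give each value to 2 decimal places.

Each Jr atom is independently Jr-137 (p = 0.21497) or Jr-139 (q = 0.78503); the cluster is the binomial expansion (p + q)^2.
P(M) = 0.21497^2 = 0.046212
P(M+2) = 2 × 0.21497^1 × 0.78503^1 = 0.337516
P(M+4) = 0.78503^2 = 0.616272
The M+4 peak is largest (0.616272); scaling to 100 gives 7.50 : 54.77 : 100.00.

7.50 : 54.77 : 100.00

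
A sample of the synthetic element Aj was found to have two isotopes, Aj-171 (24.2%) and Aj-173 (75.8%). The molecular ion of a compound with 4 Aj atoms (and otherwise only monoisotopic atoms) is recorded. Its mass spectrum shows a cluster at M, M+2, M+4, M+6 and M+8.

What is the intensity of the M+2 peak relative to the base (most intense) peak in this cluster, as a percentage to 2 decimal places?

(0.242 + 0.758)^4 gives M 0.0034, M+2 0.0430, M+4 0.2019, M+6 0.4216, M+8 0.3301; the largest is M+6.
P(M+6) = C(4,3) × 0.242^1 × 0.758^3 = 4 × 0.2420 × 0.43551951 = 0.421583 (base)
P(M+2) = C(4,1) × 0.242^3 × 0.758^1 = 4 × 0.01417249 × 0.7580 = 0.042971
Relative intensity = 0.042971 / 0.421583 × 100 = 10.19

10.19%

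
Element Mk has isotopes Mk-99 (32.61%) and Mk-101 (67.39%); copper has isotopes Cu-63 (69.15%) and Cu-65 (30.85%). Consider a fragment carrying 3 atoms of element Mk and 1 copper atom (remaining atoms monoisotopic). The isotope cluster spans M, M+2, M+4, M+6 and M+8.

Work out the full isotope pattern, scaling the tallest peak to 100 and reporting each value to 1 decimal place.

Element Mk pattern (n=3): 0.03467787 : 0.21499002 : 0.44428635 : 0.30604576
Copper pattern (n=1): 0.6915 : 0.3085
Convolve the two distributions (both contribute in 2-u steps):
  M: 0.03467787×0.6915 = 0.023980
  M+2: 0.03467787×0.3085 + 0.21499002×0.6915 = 0.159364
  M+4: 0.21499002×0.3085 + 0.44428635×0.6915 = 0.373548
  M+6: 0.44428635×0.3085 + 0.30604576×0.6915 = 0.348693
  M+8: 0.30604576×0.3085 = 0.094415
Scale to base peak (0.373548) = 100: 6.4 : 42.7 : 100.0 : 93.3 : 25.3

6.4 : 42.7 : 100.0 : 93.3 : 25.3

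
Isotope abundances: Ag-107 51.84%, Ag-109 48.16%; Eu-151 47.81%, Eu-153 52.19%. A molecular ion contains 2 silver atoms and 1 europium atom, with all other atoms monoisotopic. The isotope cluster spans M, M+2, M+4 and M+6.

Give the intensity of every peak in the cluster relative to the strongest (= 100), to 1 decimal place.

33.9 : 100.0 : 98.0 : 31.9

Silver pattern (n=2): 0.26873856 : 0.49932288 : 0.23193856
Europium pattern (n=1): 0.4781 : 0.5219
Convolve the two distributions (both contribute in 2-u steps):
  M: 0.26873856×0.4781 = 0.128484
  M+2: 0.26873856×0.5219 + 0.49932288×0.4781 = 0.378981
  M+4: 0.49932288×0.5219 + 0.23193856×0.4781 = 0.371486
  M+6: 0.23193856×0.5219 = 0.121049
Scale to base peak (0.378981) = 100: 33.9 : 100.0 : 98.0 : 31.9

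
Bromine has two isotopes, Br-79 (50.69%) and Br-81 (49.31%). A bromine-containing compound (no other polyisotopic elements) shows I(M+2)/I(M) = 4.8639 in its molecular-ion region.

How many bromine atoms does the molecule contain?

For n independent Br atoms, I(M+2)/I(M) = n · (abundance Br-81) / (abundance Br-79) = n · 0.4931/0.5069.
n = 4.8639 × 0.5069/0.4931 = 5.00 ≈ 5

5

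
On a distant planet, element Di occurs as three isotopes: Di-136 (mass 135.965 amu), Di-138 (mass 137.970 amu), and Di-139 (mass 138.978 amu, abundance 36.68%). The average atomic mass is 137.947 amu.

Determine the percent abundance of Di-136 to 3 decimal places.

19.588%

Let x and y be the fractions of Di-136 and Di-138. Then x + y = 1 − 0.3668 = 0.6332 and 135.965x + 137.970y = 137.947 − 0.3668×138.978 = 86.9698696.
Substituting: 135.965x + 137.970(0.6332 − x) = 86.9698696
(135.965 − 137.970)x = -0.3927344  ⇒  x = 0.19588, y = 0.43732
Di-136: 19.588%, Di-138: 43.732%.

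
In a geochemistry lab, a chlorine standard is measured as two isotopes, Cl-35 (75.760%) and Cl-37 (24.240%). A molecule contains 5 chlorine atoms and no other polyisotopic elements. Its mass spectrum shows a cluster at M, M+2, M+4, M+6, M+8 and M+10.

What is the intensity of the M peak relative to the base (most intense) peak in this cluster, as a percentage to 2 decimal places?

Term probabilities: M 0.2496, M+2 0.3993, M+4 0.2555, M+6 0.0817, M+8 0.0131, M+10 0.0008. Base peak = M+2.
P(M+2) = C(5,1) × 0.75760^4 × 0.24240^1 = 5 × 0.32942751 × 0.2424 = 0.399266 (base)
P(M) = C(5,0) × 0.75760^5 × 0.24240^0 = 1 × 0.24957428 × 1.0000 = 0.249574
Relative intensity = 0.249574 / 0.399266 × 100 = 62.51

62.51%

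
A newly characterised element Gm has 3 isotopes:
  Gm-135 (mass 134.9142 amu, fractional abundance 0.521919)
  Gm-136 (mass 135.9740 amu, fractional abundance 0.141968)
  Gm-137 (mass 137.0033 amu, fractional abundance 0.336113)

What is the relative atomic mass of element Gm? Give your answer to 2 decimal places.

Ar = Σ fᵢ·mᵢ = 0.521919 × 134.9142 + 0.141968 × 135.9740 + 0.336113 × 137.0033
= 70.41428 + 19.30396 + 46.04859 = 135.76683 amu

135.77 amu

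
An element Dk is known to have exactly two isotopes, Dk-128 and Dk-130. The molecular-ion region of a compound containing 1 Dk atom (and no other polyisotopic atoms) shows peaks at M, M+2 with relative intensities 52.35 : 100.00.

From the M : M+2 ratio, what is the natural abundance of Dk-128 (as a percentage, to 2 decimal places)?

34.36%

If p is the fraction of Dk that is Dk-128, then I(M+2)/I(M) = [C(1,1)·p^0·(1−p)] / p^1 = 1·(1−p)/p = 100.00/52.35 = 1.9102
(1−p)/p = 1.9102/1 = 1.9102  ⇒  p = 1/(1 + 1.9102) = 0.3436
Dk-128: 34.36%, Dk-130: 65.64%.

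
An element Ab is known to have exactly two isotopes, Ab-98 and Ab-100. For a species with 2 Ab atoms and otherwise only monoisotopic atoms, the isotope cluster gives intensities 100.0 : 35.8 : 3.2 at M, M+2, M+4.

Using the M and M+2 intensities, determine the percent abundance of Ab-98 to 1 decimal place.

Write p for the Ab-98 fraction. I(M+2)/I(M) = [C(2,1)·p^1·(1−p)] / p^2 = 2·(1−p)/p = 35.8/100.0 = 0.3580
(1−p)/p = 0.3580/2 = 0.1790  ⇒  p = 1/(1 + 0.1790) = 0.8482
Ab-98: 84.8%, Ab-100: 15.2%.

84.8%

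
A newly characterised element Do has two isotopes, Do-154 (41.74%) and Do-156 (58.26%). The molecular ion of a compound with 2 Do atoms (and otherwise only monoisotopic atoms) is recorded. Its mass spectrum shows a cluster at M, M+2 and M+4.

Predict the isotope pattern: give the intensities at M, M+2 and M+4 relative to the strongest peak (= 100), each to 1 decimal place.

Expanding (0.4174 + 0.5826)^2:
P(M) = 0.4174^2 = 0.174223
P(M+2) = 2 × 0.4174^1 × 0.5826^1 = 0.486354
P(M+4) = 0.5826^2 = 0.339423
The M+2 peak is largest (0.486354); scaling to 100 gives 35.8 : 100.0 : 69.8.

35.8 : 100.0 : 69.8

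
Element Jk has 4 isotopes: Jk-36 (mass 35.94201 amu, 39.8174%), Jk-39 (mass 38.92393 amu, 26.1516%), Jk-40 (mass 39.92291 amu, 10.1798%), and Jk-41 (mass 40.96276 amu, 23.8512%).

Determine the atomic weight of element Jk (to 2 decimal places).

Ar = Σ fᵢ·mᵢ = 0.398174 × 35.94201 + 0.261516 × 38.92393 + 0.101798 × 39.92291 + 0.238512 × 40.96276
= 14.311174 + 10.179230 + 4.064072 + 9.770110 = 38.324586 amu

38.32 amu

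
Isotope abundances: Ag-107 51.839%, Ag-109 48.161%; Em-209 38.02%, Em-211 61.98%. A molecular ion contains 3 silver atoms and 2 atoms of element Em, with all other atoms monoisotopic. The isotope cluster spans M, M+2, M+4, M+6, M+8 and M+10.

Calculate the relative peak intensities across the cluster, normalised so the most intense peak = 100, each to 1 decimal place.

6.0 : 36.3 : 86.1 : 100.0 : 57.0 : 12.8

Silver pattern (n=3): 0.13930601 : 0.38826655 : 0.36071887 : 0.11170857
Element Em pattern (n=2): 0.14455204 : 0.47129592 : 0.38415204
Convolve the two distributions (both contribute in 2-u steps):
  M: 0.13930601×0.14455204 = 0.020137
  M+2: 0.13930601×0.47129592 + 0.38826655×0.14455204 = 0.121779
  M+4: 0.13930601×0.38415204 + 0.38826655×0.47129592 + 0.36071887×0.14455204 = 0.288646
  M+6: 0.38826655×0.38415204 + 0.36071887×0.47129592 + 0.11170857×0.14455204 = 0.335306
  M+8: 0.36071887×0.38415204 + 0.11170857×0.47129592 = 0.191219
  M+10: 0.11170857×0.38415204 = 0.042913
Scale to base peak (0.335306) = 100: 6.0 : 36.3 : 86.1 : 100.0 : 57.0 : 12.8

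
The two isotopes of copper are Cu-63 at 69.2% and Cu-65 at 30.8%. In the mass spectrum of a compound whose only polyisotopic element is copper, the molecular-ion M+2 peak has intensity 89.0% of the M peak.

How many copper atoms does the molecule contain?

2

The M+2/M ratio from n Cu atoms is n · q/p = n · 0.308/0.692.
n = 0.890 × 0.692/0.308 = 2.00 ≈ 2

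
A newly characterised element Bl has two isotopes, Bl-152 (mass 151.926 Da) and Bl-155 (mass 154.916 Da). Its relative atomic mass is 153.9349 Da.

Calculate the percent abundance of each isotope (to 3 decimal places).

Bl-152: 32.813%, Bl-155: 67.187%

Let x be the fractional abundance of Bl-152; then Bl-155 has abundance 1 − x.
151.926·x + 154.916·(1 − x) = 153.9349
(151.926 − 154.916)·x = 153.9349 − 154.916
x = -0.9811 / -2.990 = 0.32813 → 32.813% Bl-152, 67.187% Bl-155.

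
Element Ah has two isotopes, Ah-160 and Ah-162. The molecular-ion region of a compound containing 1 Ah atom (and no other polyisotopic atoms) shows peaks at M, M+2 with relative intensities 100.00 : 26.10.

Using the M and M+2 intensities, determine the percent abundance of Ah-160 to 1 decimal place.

Let p = fractional abundance of Ah-160. I(M+2)/I(M) = [C(1,1)·p^0·(1−p)] / p^1 = 1·(1−p)/p = 26.10/100.00 = 0.2610
(1−p)/p = 0.2610/1 = 0.2610  ⇒  p = 1/(1 + 0.2610) = 0.7930
Ah-160: 79.3%, Ah-162: 20.7%.

79.3%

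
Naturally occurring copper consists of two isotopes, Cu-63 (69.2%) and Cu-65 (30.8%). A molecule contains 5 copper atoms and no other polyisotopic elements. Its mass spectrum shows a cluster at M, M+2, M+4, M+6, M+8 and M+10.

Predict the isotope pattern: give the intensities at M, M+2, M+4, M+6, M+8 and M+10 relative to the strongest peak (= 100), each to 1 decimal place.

Each Cu atom is independently Cu-63 (p = 0.692) or Cu-65 (q = 0.308); the cluster is the binomial expansion (p + q)^5.
P(M) = 0.692^5 = 0.158683
P(M+2) = 5 × 0.692^4 × 0.308^1 = 0.353139
P(M+4) = 10 × 0.692^3 × 0.308^2 = 0.314355
P(M+6) = 10 × 0.692^2 × 0.308^3 = 0.139915
P(M+8) = 5 × 0.692^1 × 0.308^4 = 0.031137
P(M+10) = 0.308^5 = 0.002772
The M+2 peak is largest (0.353139); scaling to 100 gives 44.9 : 100.0 : 89.0 : 39.6 : 8.8 : 0.8.

44.9 : 100.0 : 89.0 : 39.6 : 8.8 : 0.8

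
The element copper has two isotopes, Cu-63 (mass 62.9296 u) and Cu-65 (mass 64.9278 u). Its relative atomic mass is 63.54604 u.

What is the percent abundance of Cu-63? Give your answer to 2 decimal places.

Writing the weighted mean with unknown fraction x of Cu-63:
62.9296·x + 64.9278·(1 − x) = 63.54604
(62.9296 − 64.9278)·x = 63.54604 − 64.9278
x = -1.38176 / -1.9982 = 0.69150 → 69.15% Cu-63, 30.85% Cu-65.

69.15%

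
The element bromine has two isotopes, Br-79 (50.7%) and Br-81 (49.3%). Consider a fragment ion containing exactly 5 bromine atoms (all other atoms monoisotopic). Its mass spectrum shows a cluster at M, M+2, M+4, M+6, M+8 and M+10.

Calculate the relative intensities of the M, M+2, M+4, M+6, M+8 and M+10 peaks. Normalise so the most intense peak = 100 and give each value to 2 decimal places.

10.58 : 51.42 : 100.00 : 97.24 : 47.28 : 9.19

Expanding (0.507 + 0.493)^5:
P(M) = 0.507^5 = 0.033500
P(M+2) = 5 × 0.507^4 × 0.493^1 = 0.162873
P(M+4) = 10 × 0.507^3 × 0.493^2 = 0.316751
P(M+6) = 10 × 0.507^2 × 0.493^3 = 0.308004
P(M+8) = 5 × 0.507^1 × 0.493^4 = 0.149750
P(M+10) = 0.493^5 = 0.029123
The M+4 peak is largest (0.316751); scaling to 100 gives 10.58 : 51.42 : 100.00 : 97.24 : 47.28 : 9.19.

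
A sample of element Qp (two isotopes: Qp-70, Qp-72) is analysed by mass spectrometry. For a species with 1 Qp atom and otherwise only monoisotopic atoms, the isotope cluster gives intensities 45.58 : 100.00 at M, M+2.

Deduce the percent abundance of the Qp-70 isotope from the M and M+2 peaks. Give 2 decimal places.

31.31%

Let p = fractional abundance of Qp-70. I(M+2)/I(M) = [C(1,1)·p^0·(1−p)] / p^1 = 1·(1−p)/p = 100.00/45.58 = 2.1939
(1−p)/p = 2.1939/1 = 2.1939  ⇒  p = 1/(1 + 2.1939) = 0.3131
Qp-70: 31.31%, Qp-72: 68.69%.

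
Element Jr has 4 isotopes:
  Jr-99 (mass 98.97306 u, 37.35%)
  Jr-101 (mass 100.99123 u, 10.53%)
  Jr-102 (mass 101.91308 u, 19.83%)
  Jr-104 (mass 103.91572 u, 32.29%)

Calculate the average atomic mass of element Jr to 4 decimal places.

101.3646 u

The abundance-weighted mean is 0.3735 × 98.97306 + 0.1053 × 100.99123 + 0.1983 × 101.91308 + 0.3229 × 103.91572
= 36.966438 + 10.634377 + 20.209364 + 33.554386 = 101.364565 u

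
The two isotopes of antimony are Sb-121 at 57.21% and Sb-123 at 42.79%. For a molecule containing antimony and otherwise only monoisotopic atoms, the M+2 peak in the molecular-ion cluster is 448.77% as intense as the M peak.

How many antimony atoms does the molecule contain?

The M+2/M ratio from n Sb atoms is n · q/p = n · 0.4279/0.5721.
n = 4.4877 × 0.5721/0.4279 = 6.00 ≈ 6

6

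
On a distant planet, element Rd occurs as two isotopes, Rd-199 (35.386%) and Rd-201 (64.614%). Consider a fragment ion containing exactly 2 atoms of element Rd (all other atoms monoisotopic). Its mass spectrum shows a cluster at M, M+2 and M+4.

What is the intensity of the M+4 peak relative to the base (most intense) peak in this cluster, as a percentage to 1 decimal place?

91.3%

Binomial terms of (0.35386 + 0.64614)^2: M 0.1252, M+2 0.4573, M+4 0.4175 → M+2 is the base peak.
P(M+2) = C(2,1) × 0.35386^1 × 0.64614^1 = 2 × 0.35386 × 0.64614 = 0.457286 (base)
P(M+4) = C(2,2) × 0.35386^0 × 0.64614^2 = 1 × 1.0000 × 0.4174969 = 0.417497
Relative intensity = 0.417497 / 0.457286 × 100 = 91.3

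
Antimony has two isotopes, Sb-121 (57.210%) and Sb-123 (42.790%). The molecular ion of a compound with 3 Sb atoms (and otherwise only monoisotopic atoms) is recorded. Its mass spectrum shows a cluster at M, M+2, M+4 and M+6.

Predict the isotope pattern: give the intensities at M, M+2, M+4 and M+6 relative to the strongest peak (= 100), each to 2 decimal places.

Expanding (0.57210 + 0.42790)^3:
P(M) = 0.57210^3 = 0.187247
P(M+2) = 3 × 0.57210^2 × 0.42790^1 = 0.420153
P(M+4) = 3 × 0.57210^1 × 0.42790^2 = 0.314252
P(M+6) = 0.42790^3 = 0.078348
The M+2 peak is largest (0.420153); scaling to 100 gives 44.57 : 100.00 : 74.79 : 18.65.

44.57 : 100.00 : 74.79 : 18.65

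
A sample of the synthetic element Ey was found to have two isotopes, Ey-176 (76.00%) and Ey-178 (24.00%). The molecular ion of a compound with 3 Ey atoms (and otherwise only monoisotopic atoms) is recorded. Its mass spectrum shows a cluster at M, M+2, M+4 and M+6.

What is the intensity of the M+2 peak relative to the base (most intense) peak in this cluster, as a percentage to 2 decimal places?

94.74%

Binomial terms of (0.7600 + 0.2400)^3: M 0.4390, M+2 0.4159, M+4 0.1313, M+6 0.0138 → M is the base peak.
P(M) = C(3,0) × 0.7600^3 × 0.2400^0 = 1 × 0.438976 × 1.0000 = 0.438976 (base)
P(M+2) = C(3,1) × 0.7600^2 × 0.2400^1 = 3 × 0.5776 × 0.2400 = 0.415872
Relative intensity = 0.415872 / 0.438976 × 100 = 94.74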